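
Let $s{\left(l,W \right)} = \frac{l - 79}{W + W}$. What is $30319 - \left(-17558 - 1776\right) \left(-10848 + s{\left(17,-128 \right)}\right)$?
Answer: $- \frac{13420814755}{64} \approx -2.097 \cdot 10^{8}$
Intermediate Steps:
$s{\left(l,W \right)} = \frac{-79 + l}{2 W}$
$30319 - \left(-17558 - 1776\right) \left(-10848 + s{\left(17,-128 \right)}\right) = 30319 - \left(-17558 - 1776\right) \left(-10848 + \frac{-79 + 17}{2 \left(-128\right)}\right) = 30319 - - 19334 \left(-10848 + \frac{1}{2} \left(- \frac{1}{128}\right) \left(-62\right)\right) = 30319 - - 19334 \left(-10848 + \frac{31}{128}\right) = 30319 - \left(-19334\right) \left(- \frac{1388513}{128}\right) = 30319 - \frac{13422755171}{64} = - \frac{13420814755}{64}$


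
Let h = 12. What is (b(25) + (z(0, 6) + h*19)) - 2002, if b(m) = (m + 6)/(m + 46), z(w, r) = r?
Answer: -125497/71 ≈ -1767.6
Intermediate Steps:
b(m) = (6 + m)/(46 + m)
(b(25) + (z(0, 6) + h*19)) - 2002 = ((6 + 25)/(46 + 25) + (6 + 12*19)) - 2002 = (31/71 + (6 + 228)) - 2002 = ((1/71)*31 + 234) - 2002 = (31/71 + 234) - 2002 = 16645/71 - 2002 = -125497/71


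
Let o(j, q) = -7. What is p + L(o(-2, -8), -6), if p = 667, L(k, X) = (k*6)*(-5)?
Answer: 877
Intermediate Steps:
L(k, X) = -30*k (L(k, X) = (6*k)*(-5) = -30*k)
p + L(o(-2, -8), -6) = 667 - 30*(-7) = 667 + 210 = 877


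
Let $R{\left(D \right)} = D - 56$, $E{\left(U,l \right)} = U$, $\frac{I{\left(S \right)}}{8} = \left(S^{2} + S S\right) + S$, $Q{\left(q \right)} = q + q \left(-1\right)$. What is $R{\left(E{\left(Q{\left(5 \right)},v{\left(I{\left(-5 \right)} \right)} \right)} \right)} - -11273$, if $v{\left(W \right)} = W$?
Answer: $11217$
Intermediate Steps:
$Q{\left(q \right)} = 0$ ($Q{\left(q \right)} = q - q = 0$)
$I{\left(S \right)} = 8 S + 16 S^{2}$ ($I{\left(S \right)} = 8 \left(\left(S^{2} + S S\right) + S\right) = 8 \left(\left(S^{2} + S^{2}\right) + S\right) = 8 \left(2 S^{2} + S\right) = 8 \left(S + 2 S^{2}\right) = 8 S + 16 S^{2}$)
$R{\left(D \right)} = -56 + D$ ($R{\left(D \right)} = D - 56 = -56 + D$)
$R{\left(E{\left(Q{\left(5 \right)},v{\left(I{\left(-5 \right)} \right)} \right)} \right)} - -11273 = \left(-56 + 0\right) - -11273 = -56 + 11273 = 11217$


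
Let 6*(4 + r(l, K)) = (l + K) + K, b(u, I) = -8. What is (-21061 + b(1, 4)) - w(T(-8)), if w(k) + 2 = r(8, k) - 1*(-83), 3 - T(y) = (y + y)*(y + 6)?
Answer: -63413/3 ≈ -21138.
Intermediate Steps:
T(y) = 3 - 2*y*(6 + y) (T(y) = 3 - (y + y)*(y + 6) = 3 - 2*y*(6 + y))
r(l, K) = -4 + K/3 + l/6 (r(l, K) = -4 + ((l + K) + K)/6 = -4 + ((K + l) + K)/6 = -4 + (l + 2*K)/6 = -4 + (K/3 + l/6) = -4 + K/3 + l/6)
w(k) = 235/3 + k/3 (w(k) = -2 + ((-4 + k/3 + (1/6)*8) - 1*(-83)) = -2 + ((-4 + k/3 + 4/3) + 83) = -2 + ((-8/3 + k/3) + 83) = -2 + (241/3 + k/3) = 235/3 + k/3)
(-21061 + b(1, 4)) - w(T(-8)) = (-21061 - 8) - (235/3 + (3 - 12*(-8) - 2*(-8)**2)/3) = -21069 - (235/3 + (3 + 96 - 2*64)/3) = -21069 - (235/3 + (3 + 96 - 128)/3) = -21069 - (235/3 + (1/3)*(-29)) = -21069 - (235/3 - 29/3) = -21069 - 1*206/3 = -21069 - 206/3 = -63413/3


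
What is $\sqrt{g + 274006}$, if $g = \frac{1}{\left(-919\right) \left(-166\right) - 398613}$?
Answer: $\frac{\sqrt{16589701895736827}}{246059} \approx 523.46$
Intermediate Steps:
$g = - \frac{1}{246059}$ ($g = \frac{1}{152554 - 398613} = \frac{1}{-246059} = - \frac{1}{246059} \approx -4.0641 \cdot 10^{-6}$)
$\sqrt{g + 274006} = \sqrt{- \frac{1}{246059} + 274006} = \sqrt{\frac{67421642353}{246059}} = \frac{\sqrt{16589701895736827}}{246059}$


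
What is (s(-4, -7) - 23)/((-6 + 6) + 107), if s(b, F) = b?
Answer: -27/107 ≈ -0.25234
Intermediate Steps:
(s(-4, -7) - 23)/((-6 + 6) + 107) = (-4 - 23)/((-6 + 6) + 107) = -27/(0 + 107) = -27/107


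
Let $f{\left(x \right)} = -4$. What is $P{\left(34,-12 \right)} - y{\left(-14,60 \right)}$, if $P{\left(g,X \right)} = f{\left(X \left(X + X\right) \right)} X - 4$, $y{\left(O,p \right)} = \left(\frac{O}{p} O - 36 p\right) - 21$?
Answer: $\frac{33326}{15} \approx 2221.7$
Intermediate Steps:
$y{\left(O,p \right)} = -21 - 36 p + \frac{O^{2}}{p}$ ($y{\left(O,p \right)} = \left(\frac{O^{2}}{p} - 36 p\right) - 21 = \left(- 36 p + \frac{O^{2}}{p}\right) - 21 = -21 - 36 p + \frac{O^{2}}{p}$)
$P{\left(g,X \right)} = -4 - 4 X$ ($P{\left(g,X \right)} = - 4 X - 4 = -4 - 4 X$)
$P{\left(34,-12 \right)} - y{\left(-14,60 \right)} = \left(-4 - -48\right) - \left(-21 - 2160 + \frac{\left(-14\right)^{2}}{60}\right) = \left(-4 + 48\right) - \left(-21 - 2160 + 196 \cdot \frac{1}{60}\right) = 44 - \left(-21 - 2160 + \frac{49}{15}\right) = 44 - - \frac{32666}{15} = 44 + \frac{32666}{15} = \frac{33326}{15}$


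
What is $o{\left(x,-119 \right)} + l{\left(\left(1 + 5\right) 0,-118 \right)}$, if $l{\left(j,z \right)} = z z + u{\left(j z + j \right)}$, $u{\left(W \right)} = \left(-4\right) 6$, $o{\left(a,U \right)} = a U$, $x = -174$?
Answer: $34606$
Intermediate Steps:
$o{\left(a,U \right)} = U a$
$u{\left(W \right)} = -24$
$l{\left(j,z \right)} = -24 + z^{2}$ ($l{\left(j,z \right)} = z z - 24 = z^{2} - 24 = -24 + z^{2}$)
$o{\left(x,-119 \right)} + l{\left(\left(1 + 5\right) 0,-118 \right)} = \left(-119\right) \left(-174\right) - \left(24 - \left(-118\right)^{2}\right) = 20706 + \left(-24 + 13924\right) = 20706 + 13900 = 34606$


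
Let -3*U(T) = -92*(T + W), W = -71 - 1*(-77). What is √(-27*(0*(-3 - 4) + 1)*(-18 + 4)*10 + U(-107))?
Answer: 32*√6/3 ≈ 26.128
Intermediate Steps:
W = 6 (W = -71 + 77 = 6)
U(T) = 184 + 92*T/3 (U(T) = -(-92)*(T + 6)/3 = -(-92)*(6 + T)/3 = -(-552 - 92*T)/3 = 184 + 92*T/3)
√(-27*(0*(-3 - 4) + 1)*(-18 + 4)*10 + U(-107)) = √(-27*(0*(-3 - 4) + 1)*(-18 + 4)*10 + (184 + (92/3)*(-107))) = √(-27*(0*(-7) + 1)*(-14)*10 + (184 - 9844/3)) = √(-27*(0 + 1)*(-14)*10 - 9292/3) = √(-27*(-14)*10 - 9292/3) = √(378*10 - 9292/3) = √(3780 - 9292/3) = √(2048/3) = 32*√6/3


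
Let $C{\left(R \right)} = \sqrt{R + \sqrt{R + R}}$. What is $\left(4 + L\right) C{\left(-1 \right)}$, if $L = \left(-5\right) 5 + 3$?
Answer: $- 18 \sqrt{-1 + i \sqrt{2}} \approx -10.89 - 21.038 i$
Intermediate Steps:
$C{\left(R \right)} = \sqrt{R + \sqrt{2} \sqrt{R}}$ ($C{\left(R \right)} = \sqrt{R + \sqrt{2 R}} = \sqrt{R + \sqrt{2} \sqrt{R}}$)
$L = -22$ ($L = -25 + 3 = -22$)
$\left(4 + L\right) C{\left(-1 \right)} = \left(4 - 22\right) \sqrt{-1 + \sqrt{2} \sqrt{-1}} = - 18 \sqrt{-1 + \sqrt{2} i} = - 18 \sqrt{-1 + i \sqrt{2}}$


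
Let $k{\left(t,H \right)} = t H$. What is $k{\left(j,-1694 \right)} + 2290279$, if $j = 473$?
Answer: $1489017$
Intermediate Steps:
$k{\left(t,H \right)} = H t$
$k{\left(j,-1694 \right)} + 2290279 = \left(-1694\right) 473 + 2290279 = -801262 + 2290279 = 1489017$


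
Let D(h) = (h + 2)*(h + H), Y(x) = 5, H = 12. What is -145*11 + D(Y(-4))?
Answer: -1476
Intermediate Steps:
D(h) = (2 + h)*(12 + h) (D(h) = (h + 2)*(h + 12) = (2 + h)*(12 + h))
-145*11 + D(Y(-4)) = -145*11 + (24 + 5**2 + 14*5) = -1595 + (24 + 25 + 70) = -1595 + 119 = -1476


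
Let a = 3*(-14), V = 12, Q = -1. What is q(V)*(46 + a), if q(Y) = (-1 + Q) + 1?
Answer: -4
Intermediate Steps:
q(Y) = -1 (q(Y) = (-1 - 1) + 1 = -2 + 1 = -1)
a = -42
q(V)*(46 + a) = -(46 - 42) = -1*4 = -4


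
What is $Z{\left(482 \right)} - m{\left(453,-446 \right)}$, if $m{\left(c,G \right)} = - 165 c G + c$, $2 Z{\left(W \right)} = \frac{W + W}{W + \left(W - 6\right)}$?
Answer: $- \frac{15968290076}{479} \approx -3.3337 \cdot 10^{7}$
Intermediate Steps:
$Z{\left(W \right)} = \frac{W}{-6 + 2 W}$ ($Z{\left(W \right)} = \frac{\left(W + W\right) \frac{1}{W + \left(W - 6\right)}}{2} = \frac{2 W \frac{1}{W + \left(W - 6\right)}}{2} = \frac{2 W \frac{1}{W + \left(-6 + W\right)}}{2} = \frac{2 W \frac{1}{-6 + 2 W}}{2} = \frac{W}{-6 + 2 W}$)
$m{\left(c,G \right)} = c - 165 G c$ ($m{\left(c,G \right)} = - 165 G c + c = c - 165 G c$)
$Z{\left(482 \right)} - m{\left(453,-446 \right)} = \frac{1}{2} \cdot 482 \frac{1}{-3 + 482} - 453 \left(1 - -73590\right) = \frac{1}{2} \cdot 482 \cdot \frac{1}{479} - 453 \left(1 + 73590\right) = \frac{1}{2} \cdot 482 \cdot \frac{1}{479} - 453 \cdot 73591 = \frac{241}{479} - 33336723 = - \frac{15968290076}{479}$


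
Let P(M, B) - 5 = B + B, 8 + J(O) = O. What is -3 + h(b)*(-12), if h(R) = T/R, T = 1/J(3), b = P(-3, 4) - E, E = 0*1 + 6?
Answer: -93/35 ≈ -2.6571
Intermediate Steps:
J(O) = -8 + O
P(M, B) = 5 + 2*B (P(M, B) = 5 + (B + B) = 5 + 2*B)
E = 6 (E = 0 + 6 = 6)
b = 7 (b = (5 + 2*4) - 1*6 = (5 + 8) - 6 = 13 - 6 = 7)
T = -⅕ (T = 1/(-8 + 3) = 1/(-5) = -⅕ ≈ -0.20000)
h(R) = -1/(5*R)
-3 + h(b)*(-12) = -3 - ⅕/7*(-12) = -3 - ⅕*⅐*(-12) = -3 - 1/35*(-12) = -3 + 12/35 = -93/35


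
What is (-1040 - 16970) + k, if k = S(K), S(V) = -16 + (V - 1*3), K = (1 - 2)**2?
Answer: -18028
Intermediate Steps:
K = 1 (K = (-1)**2 = 1)
S(V) = -19 + V (S(V) = -16 + (V - 3) = -16 + (-3 + V) = -19 + V)
k = -18 (k = -19 + 1 = -18)
(-1040 - 16970) + k = (-1040 - 16970) - 18 = -18010 - 18 = -18028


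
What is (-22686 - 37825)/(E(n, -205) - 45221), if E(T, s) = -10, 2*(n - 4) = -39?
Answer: 60511/45231 ≈ 1.3378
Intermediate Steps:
n = -31/2 (n = 4 + (½)*(-39) = 4 - 39/2 = -31/2 ≈ -15.500)
(-22686 - 37825)/(E(n, -205) - 45221) = (-22686 - 37825)/(-10 - 45221) = -60511/(-45231) = -60511*(-1/45231) = 60511/45231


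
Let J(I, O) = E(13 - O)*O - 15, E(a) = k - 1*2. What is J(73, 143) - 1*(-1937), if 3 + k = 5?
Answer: 1922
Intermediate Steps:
k = 2 (k = -3 + 5 = 2)
E(a) = 0 (E(a) = 2 - 1*2 = 2 - 2 = 0)
J(I, O) = -15 (J(I, O) = 0*O - 15 = 0 - 15 = -15)
J(73, 143) - 1*(-1937) = -15 - 1*(-1937) = -15 + 1937 = 1922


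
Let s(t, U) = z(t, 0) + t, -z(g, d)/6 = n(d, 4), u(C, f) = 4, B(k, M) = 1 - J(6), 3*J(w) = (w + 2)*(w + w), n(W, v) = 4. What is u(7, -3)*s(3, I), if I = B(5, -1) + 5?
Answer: -84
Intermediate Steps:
J(w) = 2*w*(2 + w)/3 (J(w) = ((w + 2)*(w + w))/3 = ((2 + w)*(2*w))/3 = (2*w*(2 + w))/3 = 2*w*(2 + w)/3)
B(k, M) = -31 (B(k, M) = 1 - 2*6*(2 + 6)/3 = 1 - 2*6*8/3 = 1 - 1*32 = 1 - 32 = -31)
z(g, d) = -24 (z(g, d) = -6*4 = -24)
I = -26 (I = -31 + 5 = -26)
s(t, U) = -24 + t
u(7, -3)*s(3, I) = 4*(-24 + 3) = 4*(-21) = -84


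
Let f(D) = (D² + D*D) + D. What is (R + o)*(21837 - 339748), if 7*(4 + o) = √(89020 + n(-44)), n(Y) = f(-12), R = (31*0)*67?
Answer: 1271644 - 1271644*√5581/7 ≈ -1.2300e+7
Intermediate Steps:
f(D) = D + 2*D² (f(D) = (D² + D²) + D = 2*D² + D = D + 2*D²)
R = 0 (R = 0*67 = 0)
n(Y) = 276 (n(Y) = -12*(1 + 2*(-12)) = -12*(1 - 24) = -12*(-23) = 276)
o = -4 + 4*√5581/7 (o = -4 + √(89020 + 276)/7 = -4 + √89296/7 = -4 + (4*√5581)/7 = -4 + 4*√5581/7 ≈ 38.689)
(R + o)*(21837 - 339748) = (0 + (-4 + 4*√5581/7))*(21837 - 339748) = (-4 + 4*√5581/7)*(-317911) = 1271644 - 1271644*√5581/7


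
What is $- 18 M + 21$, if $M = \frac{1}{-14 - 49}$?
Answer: $\frac{149}{7} \approx 21.286$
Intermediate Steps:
$M = - \frac{1}{63}$ ($M = \frac{1}{-63} = - \frac{1}{63} \approx -0.015873$)
$- 18 M + 21 = \left(-18\right) \left(- \frac{1}{63}\right) + 21 = \frac{2}{7} + 21 = \frac{149}{7}$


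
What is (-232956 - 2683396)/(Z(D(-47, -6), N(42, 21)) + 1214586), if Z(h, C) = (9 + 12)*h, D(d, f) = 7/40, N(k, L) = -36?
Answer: -1310720/545883 ≈ -2.4011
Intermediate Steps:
D(d, f) = 7/40 (D(d, f) = 7*(1/40) = 7/40)
Z(h, C) = 21*h
(-232956 - 2683396)/(Z(D(-47, -6), N(42, 21)) + 1214586) = (-232956 - 2683396)/(21*(7/40) + 1214586) = -2916352/(147/40 + 1214586) = -2916352/48583587/40 = -2916352*40/48583587 = -1310720/545883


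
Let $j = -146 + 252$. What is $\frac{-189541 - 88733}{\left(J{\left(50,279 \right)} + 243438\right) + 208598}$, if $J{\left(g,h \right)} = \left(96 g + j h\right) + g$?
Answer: $- \frac{139137}{243230} \approx -0.57204$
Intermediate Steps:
$j = 106$
$J{\left(g,h \right)} = 97 g + 106 h$ ($J{\left(g,h \right)} = \left(96 g + 106 h\right) + g = 97 g + 106 h$)
$\frac{-189541 - 88733}{\left(J{\left(50,279 \right)} + 243438\right) + 208598} = \frac{-189541 - 88733}{\left(\left(97 \cdot 50 + 106 \cdot 279\right) + 243438\right) + 208598} = - \frac{278274}{\left(\left(4850 + 29574\right) + 243438\right) + 208598} = - \frac{278274}{\left(34424 + 243438\right) + 208598} = - \frac{278274}{277862 + 208598} = - \frac{278274}{486460} = \left(-278274\right) \frac{1}{486460} = - \frac{139137}{243230}$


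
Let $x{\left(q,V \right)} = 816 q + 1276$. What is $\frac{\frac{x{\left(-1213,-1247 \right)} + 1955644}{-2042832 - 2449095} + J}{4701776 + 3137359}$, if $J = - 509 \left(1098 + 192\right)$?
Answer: $- \frac{2949445154582}{35212822163145} \approx -0.08376$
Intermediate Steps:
$x{\left(q,V \right)} = 1276 + 816 q$
$J = -656610$ ($J = \left(-509\right) 1290 = -656610$)
$\frac{\frac{x{\left(-1213,-1247 \right)} + 1955644}{-2042832 - 2449095} + J}{4701776 + 3137359} = \frac{\frac{\left(1276 + 816 \left(-1213\right)\right) + 1955644}{-2042832 - 2449095} - 656610}{4701776 + 3137359} = \frac{\frac{\left(1276 - 989808\right) + 1955644}{-4491927} - 656610}{7839135} = \left(\left(-988532 + 1955644\right) \left(- \frac{1}{4491927}\right) - 656610\right) \frac{1}{7839135} = \left(967112 \left(- \frac{1}{4491927}\right) - 656610\right) \frac{1}{7839135} = \left(- \frac{967112}{4491927} - 656610\right) \frac{1}{7839135} = \left(- \frac{2949445154582}{4491927}\right) \frac{1}{7839135} = - \frac{2949445154582}{35212822163145}$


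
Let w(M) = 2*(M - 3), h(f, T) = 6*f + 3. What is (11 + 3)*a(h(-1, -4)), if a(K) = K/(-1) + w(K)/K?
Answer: 98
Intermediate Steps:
h(f, T) = 3 + 6*f
w(M) = -6 + 2*M (w(M) = 2*(-3 + M) = -6 + 2*M)
a(K) = -K + (-6 + 2*K)/K (a(K) = K/(-1) + (-6 + 2*K)/K = K*(-1) + (-6 + 2*K)/K = -K + (-6 + 2*K)/K)
(11 + 3)*a(h(-1, -4)) = (11 + 3)*(2 - (3 + 6*(-1)) - 6/(3 + 6*(-1))) = 14*(2 - (3 - 6) - 6/(3 - 6)) = 14*(2 - 1*(-3) - 6/(-3)) = 14*(2 + 3 - 6*(-⅓)) = 14*(2 + 3 + 2) = 14*7 = 98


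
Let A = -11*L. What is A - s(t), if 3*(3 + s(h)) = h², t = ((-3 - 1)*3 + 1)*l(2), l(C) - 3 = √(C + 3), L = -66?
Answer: 493/3 - 242*√5 ≈ -376.79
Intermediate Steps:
l(C) = 3 + √(3 + C) (l(C) = 3 + √(C + 3) = 3 + √(3 + C))
A = 726 (A = -11*(-66) = 726)
t = -33 - 11*√5 (t = ((-3 - 1)*3 + 1)*(3 + √(3 + 2)) = (-4*3 + 1)*(3 + √5) = (-12 + 1)*(3 + √5) = -11*(3 + √5) = -33 - 11*√5 ≈ -57.597)
s(h) = -3 + h²/3
A - s(t) = 726 - (-3 + (-33 - 11*√5)²/3) = 726 + (3 - (-33 - 11*√5)²/3) = 729 - (-33 - 11*√5)²/3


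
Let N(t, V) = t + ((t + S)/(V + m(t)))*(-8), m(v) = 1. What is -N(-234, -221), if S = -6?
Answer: 2670/11 ≈ 242.73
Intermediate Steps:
N(t, V) = t - 8*(-6 + t)/(1 + V) (N(t, V) = t + ((t - 6)/(V + 1))*(-8) = t + ((-6 + t)/(1 + V))*(-8) = t - 8*(-6 + t)/(1 + V))
-N(-234, -221) = -(48 - 7*(-234) - 221*(-234))/(1 - 221) = -(48 + 1638 + 51714)/(-220) = -(-1)*53400/220 = -1*(-2670/11) = 2670/11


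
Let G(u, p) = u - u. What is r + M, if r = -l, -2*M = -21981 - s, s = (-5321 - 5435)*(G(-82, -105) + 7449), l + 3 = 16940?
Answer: -80133337/2 ≈ -4.0067e+7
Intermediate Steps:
l = 16937 (l = -3 + 16940 = 16937)
G(u, p) = 0
s = -80121444 (s = (-5321 - 5435)*(0 + 7449) = -10756*7449 = -80121444)
M = -80099463/2 (M = -(-21981 - 1*(-80121444))/2 = -(-21981 + 80121444)/2 = -½*80099463 = -80099463/2 ≈ -4.0050e+7)
r = -16937 (r = -1*16937 = -16937)
r + M = -16937 - 80099463/2 = -80133337/2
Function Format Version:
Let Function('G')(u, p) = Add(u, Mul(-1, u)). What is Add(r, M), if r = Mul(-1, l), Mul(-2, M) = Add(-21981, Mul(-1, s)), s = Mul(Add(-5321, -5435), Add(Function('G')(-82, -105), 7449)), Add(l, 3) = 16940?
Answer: Rational(-80133337, 2) ≈ -4.0067e+7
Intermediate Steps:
l = 16937 (l = Add(-3, 16940) = 16937)
Function('G')(u, p) = 0
s = -80121444 (s = Mul(Add(-5321, -5435), Add(0, 7449)) = Mul(-10756, 7449) = -80121444)
M = Rational(-80099463, 2) (M = Mul(Rational(-1, 2), Add(-21981, Mul(-1, -80121444))) = Mul(Rational(-1, 2), Add(-21981, 80121444)) = Mul(Rational(-1, 2), 80099463) = Rational(-80099463, 2) ≈ -4.0050e+7)
r = -16937 (r = Mul(-1, 16937) = -16937)
Add(r, M) = Add(-16937, Rational(-80099463, 2)) = Rational(-80133337, 2)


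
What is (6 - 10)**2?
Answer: 16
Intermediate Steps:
(6 - 10)**2 = (-4)**2 = 16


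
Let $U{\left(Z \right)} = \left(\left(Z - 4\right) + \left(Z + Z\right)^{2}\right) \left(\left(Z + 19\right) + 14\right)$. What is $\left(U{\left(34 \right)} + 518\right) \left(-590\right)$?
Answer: $-184278240$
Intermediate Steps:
$U{\left(Z \right)} = \left(33 + Z\right) \left(-4 + Z + 4 Z^{2}\right)$ ($U{\left(Z \right)} = \left(\left(Z - 4\right) + \left(2 Z\right)^{2}\right) \left(\left(19 + Z\right) + 14\right) = \left(\left(-4 + Z\right) + 4 Z^{2}\right) \left(33 + Z\right) = \left(-4 + Z + 4 Z^{2}\right) \left(33 + Z\right) = \left(33 + Z\right) \left(-4 + Z + 4 Z^{2}\right)$)
$\left(U{\left(34 \right)} + 518\right) \left(-590\right) = \left(\left(-132 + 4 \cdot 34^{3} + 29 \cdot 34 + 133 \cdot 34^{2}\right) + 518\right) \left(-590\right) = \left(\left(-132 + 4 \cdot 39304 + 986 + 133 \cdot 1156\right) + 518\right) \left(-590\right) = \left(\left(-132 + 157216 + 986 + 153748\right) + 518\right) \left(-590\right) = \left(311818 + 518\right) \left(-590\right) = 312336 \left(-590\right) = -184278240$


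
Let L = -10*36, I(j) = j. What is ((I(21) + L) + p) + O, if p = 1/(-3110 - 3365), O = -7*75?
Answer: -5594401/6475 ≈ -864.00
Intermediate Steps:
L = -360
O = -525
p = -1/6475 (p = 1/(-6475) = -1/6475 ≈ -0.00015444)
((I(21) + L) + p) + O = ((21 - 360) - 1/6475) - 525 = (-339 - 1/6475) - 525 = -2195026/6475 - 525 = -5594401/6475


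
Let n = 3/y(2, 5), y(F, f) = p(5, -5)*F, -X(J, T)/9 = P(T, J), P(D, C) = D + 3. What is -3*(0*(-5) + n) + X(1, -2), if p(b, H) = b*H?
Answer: -441/50 ≈ -8.8200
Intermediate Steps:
P(D, C) = 3 + D
X(J, T) = -27 - 9*T (X(J, T) = -9*(3 + T) = -27 - 9*T)
p(b, H) = H*b
y(F, f) = -25*F (y(F, f) = (-5*5)*F = -25*F)
n = -3/50 (n = 3/((-25*2)) = 3/(-50) = 3*(-1/50) = -3/50 ≈ -0.060000)
-3*(0*(-5) + n) + X(1, -2) = -3*(0*(-5) - 3/50) + (-27 - 9*(-2)) = -3*(0 - 3/50) + (-27 + 18) = -3*(-3/50) - 9 = 9/50 - 9 = -441/50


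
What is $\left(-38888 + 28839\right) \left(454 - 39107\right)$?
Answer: $388423997$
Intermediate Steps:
$\left(-38888 + 28839\right) \left(454 - 39107\right) = \left(-10049\right) \left(-38653\right) = 388423997$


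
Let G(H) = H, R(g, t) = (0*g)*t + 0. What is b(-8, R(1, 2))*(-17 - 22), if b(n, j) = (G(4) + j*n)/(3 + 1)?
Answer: -39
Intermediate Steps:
R(g, t) = 0 (R(g, t) = 0*t + 0 = 0 + 0 = 0)
b(n, j) = 1 + j*n/4 (b(n, j) = (4 + j*n)/(3 + 1) = (4 + j*n)/4 = (4 + j*n)*(1/4) = 1 + j*n/4)
b(-8, R(1, 2))*(-17 - 22) = (1 + (1/4)*0*(-8))*(-17 - 22) = (1 + 0)*(-39) = 1*(-39) = -39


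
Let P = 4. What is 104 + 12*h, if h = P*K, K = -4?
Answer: -88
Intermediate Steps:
h = -16 (h = 4*(-4) = -16)
104 + 12*h = 104 + 12*(-16) = 104 - 192 = -88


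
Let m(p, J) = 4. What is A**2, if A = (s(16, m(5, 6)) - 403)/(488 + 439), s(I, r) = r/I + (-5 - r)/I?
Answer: 514089/2715904 ≈ 0.18929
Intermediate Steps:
s(I, r) = r/I + (-5 - r)/I
A = -717/1648 (A = (-5/16 - 403)/(488 + 439) = (-5*1/16 - 403)/927 = (-5/16 - 403)*(1/927) = -6453/16*1/927 = -717/1648 ≈ -0.43507)
A**2 = (-717/1648)**2 = 514089/2715904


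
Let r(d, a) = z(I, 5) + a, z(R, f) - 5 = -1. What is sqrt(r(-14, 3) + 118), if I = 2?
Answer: 5*sqrt(5) ≈ 11.180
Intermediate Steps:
z(R, f) = 4 (z(R, f) = 5 - 1 = 4)
r(d, a) = 4 + a
sqrt(r(-14, 3) + 118) = sqrt((4 + 3) + 118) = sqrt(7 + 118) = sqrt(125) = 5*sqrt(5)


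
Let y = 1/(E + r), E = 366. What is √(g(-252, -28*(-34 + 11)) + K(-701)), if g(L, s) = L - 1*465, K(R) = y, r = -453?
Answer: 2*I*√1356765/87 ≈ 26.777*I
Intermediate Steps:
y = -1/87 (y = 1/(366 - 453) = 1/(-87) = -1/87 ≈ -0.011494)
K(R) = -1/87
g(L, s) = -465 + L (g(L, s) = L - 465 = -465 + L)
√(g(-252, -28*(-34 + 11)) + K(-701)) = √((-465 - 252) - 1/87) = √(-717 - 1/87) = √(-62380/87) = 2*I*√1356765/87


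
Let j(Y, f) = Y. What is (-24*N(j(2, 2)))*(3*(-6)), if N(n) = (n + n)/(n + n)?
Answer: 432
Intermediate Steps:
N(n) = 1 (N(n) = (2*n)/((2*n)) = (2*n)*(1/(2*n)) = 1)
(-24*N(j(2, 2)))*(3*(-6)) = (-24*1)*(3*(-6)) = -24*(-18) = 432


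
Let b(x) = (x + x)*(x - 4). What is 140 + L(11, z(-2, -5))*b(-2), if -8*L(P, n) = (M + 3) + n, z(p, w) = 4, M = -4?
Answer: 131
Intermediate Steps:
b(x) = 2*x*(-4 + x) (b(x) = (2*x)*(-4 + x) = 2*x*(-4 + x))
L(P, n) = ⅛ - n/8 (L(P, n) = -((-4 + 3) + n)/8 = -(-1 + n)/8 = ⅛ - n/8)
140 + L(11, z(-2, -5))*b(-2) = 140 + (⅛ - ⅛*4)*(2*(-2)*(-4 - 2)) = 140 + (⅛ - ½)*(2*(-2)*(-6)) = 140 - 3/8*24 = 140 - 9 = 131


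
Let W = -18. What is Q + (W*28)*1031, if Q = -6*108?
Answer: -520272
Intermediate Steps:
Q = -648
Q + (W*28)*1031 = -648 - 18*28*1031 = -648 - 504*1031 = -648 - 519624 = -520272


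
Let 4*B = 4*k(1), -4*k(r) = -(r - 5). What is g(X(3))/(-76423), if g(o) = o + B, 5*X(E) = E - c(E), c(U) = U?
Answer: 1/76423 ≈ 1.3085e-5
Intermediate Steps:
k(r) = -5/4 + r/4 (k(r) = -(-1)*(r - 5)/4 = -(-1)*(-5 + r)/4 = -(5 - r)/4 = -5/4 + r/4)
X(E) = 0 (X(E) = (E - E)/5 = (⅕)*0 = 0)
B = -1 (B = (4*(-5/4 + (¼)*1))/4 = (4*(-5/4 + ¼))/4 = (4*(-1))/4 = (¼)*(-4) = -1)
g(o) = -1 + o (g(o) = o - 1 = -1 + o)
g(X(3))/(-76423) = (-1 + 0)/(-76423) = -1*(-1/76423) = 1/76423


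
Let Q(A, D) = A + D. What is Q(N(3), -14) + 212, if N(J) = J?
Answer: 201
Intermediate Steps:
Q(N(3), -14) + 212 = (3 - 14) + 212 = -11 + 212 = 201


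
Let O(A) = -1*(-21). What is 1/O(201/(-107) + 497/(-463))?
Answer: 1/21 ≈ 0.047619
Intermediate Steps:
O(A) = 21
1/O(201/(-107) + 497/(-463)) = 1/21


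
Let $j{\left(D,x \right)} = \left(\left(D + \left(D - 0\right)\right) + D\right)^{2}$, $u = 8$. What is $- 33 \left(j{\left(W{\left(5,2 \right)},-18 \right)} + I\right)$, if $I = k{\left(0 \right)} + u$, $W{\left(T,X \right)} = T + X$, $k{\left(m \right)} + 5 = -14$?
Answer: $-14190$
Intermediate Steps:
$k{\left(m \right)} = -19$ ($k{\left(m \right)} = -5 - 14 = -19$)
$I = -11$ ($I = -19 + 8 = -11$)
$j{\left(D,x \right)} = 9 D^{2}$ ($j{\left(D,x \right)} = \left(\left(D + \left(D + 0\right)\right) + D\right)^{2} = \left(\left(D + D\right) + D\right)^{2} = \left(2 D + D\right)^{2} = \left(3 D\right)^{2} = 9 D^{2}$)
$- 33 \left(j{\left(W{\left(5,2 \right)},-18 \right)} + I\right) = - 33 \left(9 \left(5 + 2\right)^{2} - 11\right) = - 33 \left(9 \cdot 7^{2} - 11\right) = - 33 \left(9 \cdot 49 - 11\right) = - 33 \left(441 - 11\right) = \left(-33\right) 430 = -14190$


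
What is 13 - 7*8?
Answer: -43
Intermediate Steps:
13 - 7*8 = 13 - 56 = -43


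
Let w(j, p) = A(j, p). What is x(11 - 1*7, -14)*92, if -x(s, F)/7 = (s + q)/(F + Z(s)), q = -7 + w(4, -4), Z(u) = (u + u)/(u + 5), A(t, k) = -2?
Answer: -14490/59 ≈ -245.59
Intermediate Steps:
w(j, p) = -2
Z(u) = 2*u/(5 + u) (Z(u) = (2*u)/(5 + u) = 2*u/(5 + u))
q = -9 (q = -7 - 2 = -9)
x(s, F) = -7*(-9 + s)/(F + 2*s/(5 + s)) (x(s, F) = -7*(s - 9)/(F + 2*s/(5 + s)) = -7*(-9 + s)/(F + 2*s/(5 + s)))
x(11 - 1*7, -14)*92 = -7*(-9 + (11 - 1*7))*(5 + (11 - 1*7))/(2*(11 - 1*7) - 14*(5 + (11 - 1*7)))*92 = -7*(-9 + (11 - 7))*(5 + (11 - 7))/(2*(11 - 7) - 14*(5 + (11 - 7)))*92 = -7*(-9 + 4)*(5 + 4)/(2*4 - 14*(5 + 4))*92 = -7*(-5)*9/(8 - 14*9)*92 = -7*(-5)*9/(8 - 126)*92 = -7*(-5)*9/(-118)*92 = -7*(-1/118)*(-5)*9*92 = -315/118*92 = -14490/59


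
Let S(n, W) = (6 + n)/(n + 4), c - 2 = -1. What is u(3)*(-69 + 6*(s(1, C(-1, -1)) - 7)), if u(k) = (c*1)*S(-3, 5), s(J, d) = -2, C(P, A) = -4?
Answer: -369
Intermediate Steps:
c = 1 (c = 2 - 1 = 1)
S(n, W) = (6 + n)/(4 + n)
u(k) = 3 (u(k) = (1*1)*((6 - 3)/(4 - 3)) = 1*(3/1) = 1*(1*3) = 1*3 = 3)
u(3)*(-69 + 6*(s(1, C(-1, -1)) - 7)) = 3*(-69 + 6*(-2 - 7)) = 3*(-69 + 6*(-9)) = 3*(-69 - 54) = 3*(-123) = -369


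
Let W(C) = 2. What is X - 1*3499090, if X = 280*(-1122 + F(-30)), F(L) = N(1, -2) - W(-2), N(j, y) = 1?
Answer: -3813530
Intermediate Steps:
F(L) = -1 (F(L) = 1 - 1*2 = 1 - 2 = -1)
X = -314440 (X = 280*(-1122 - 1) = 280*(-1123) = -314440)
X - 1*3499090 = -314440 - 1*3499090 = -314440 - 3499090 = -3813530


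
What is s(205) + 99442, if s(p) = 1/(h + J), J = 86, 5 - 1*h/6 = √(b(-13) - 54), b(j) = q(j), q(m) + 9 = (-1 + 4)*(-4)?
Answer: 401646267/4039 + 15*I*√3/8078 ≈ 99442.0 + 0.0032162*I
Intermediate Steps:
q(m) = -21 (q(m) = -9 + (-1 + 4)*(-4) = -9 + 3*(-4) = -9 - 12 = -21)
b(j) = -21
h = 30 - 30*I*√3 (h = 30 - 6*√(-21 - 54) = 30 - 30*I*√3 ≈ 30.0 - 51.962*I)
s(p) = 1/(116 - 30*I*√3) (s(p) = 1/((30 - 30*I*√3) + 86) = 1/(116 - 30*I*√3))
s(205) + 99442 = (29/4039 + 15*I*√3/8078) + 99442 = 401646267/4039 + 15*I*√3/8078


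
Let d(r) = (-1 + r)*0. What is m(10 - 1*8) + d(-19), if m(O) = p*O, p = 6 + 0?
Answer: 12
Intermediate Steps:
p = 6
d(r) = 0
m(O) = 6*O
m(10 - 1*8) + d(-19) = 6*(10 - 1*8) + 0 = 6*(10 - 8) + 0 = 6*2 + 0 = 12 + 0 = 12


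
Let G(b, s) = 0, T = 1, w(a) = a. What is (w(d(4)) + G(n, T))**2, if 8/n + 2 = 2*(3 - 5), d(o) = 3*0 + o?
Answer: 16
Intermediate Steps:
d(o) = o (d(o) = 0 + o = o)
n = -4/3 (n = 8/(-2 + 2*(3 - 5)) = 8/(-2 + 2*(-2)) = 8/(-2 - 4) = 8/(-6) = 8*(-1/6) = -4/3 ≈ -1.3333)
(w(d(4)) + G(n, T))**2 = (4 + 0)**2 = 4**2 = 16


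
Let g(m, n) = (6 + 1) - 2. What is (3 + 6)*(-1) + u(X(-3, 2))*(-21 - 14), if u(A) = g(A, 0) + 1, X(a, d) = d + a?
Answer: -219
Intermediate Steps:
X(a, d) = a + d
g(m, n) = 5 (g(m, n) = 7 - 2 = 5)
u(A) = 6 (u(A) = 5 + 1 = 6)
(3 + 6)*(-1) + u(X(-3, 2))*(-21 - 14) = (3 + 6)*(-1) + 6*(-21 - 14) = 9*(-1) + 6*(-35) = -9 - 210 = -219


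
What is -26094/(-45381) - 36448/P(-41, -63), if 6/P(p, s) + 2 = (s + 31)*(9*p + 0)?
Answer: -3254612506994/45381 ≈ -7.1718e+7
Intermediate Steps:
P(p, s) = 6/(-2 + 9*p*(31 + s)) (P(p, s) = 6/(-2 + (s + 31)*(9*p + 0)) = 6/(-2 + (31 + s)*(9*p)) = 6/(-2 + 9*p*(31 + s)))
-26094/(-45381) - 36448/P(-41, -63) = -26094/(-45381) - 36448/(6/(-2 + 279*(-41) + 9*(-41)*(-63))) = -26094*(-1/45381) - 36448/(6/(-2 - 11439 + 23247)) = 8698/15127 - 36448/(6/11806) = 8698/15127 - 36448/(6*(1/11806)) = 8698/15127 - 36448/3/5903 = 8698/15127 - 36448*5903/3 = 8698/15127 - 215152544/3 = -3254612506994/45381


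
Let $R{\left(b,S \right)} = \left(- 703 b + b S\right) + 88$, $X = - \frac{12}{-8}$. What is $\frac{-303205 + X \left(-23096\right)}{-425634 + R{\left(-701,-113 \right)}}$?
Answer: $- \frac{337849}{146470} \approx -2.3066$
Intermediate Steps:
$X = \frac{3}{2}$ ($X = \left(-12\right) \left(- \frac{1}{8}\right) = \frac{3}{2} \approx 1.5$)
$R{\left(b,S \right)} = 88 - 703 b + S b$ ($R{\left(b,S \right)} = \left(- 703 b + S b\right) + 88 = 88 - 703 b + S b$)
$\frac{-303205 + X \left(-23096\right)}{-425634 + R{\left(-701,-113 \right)}} = \frac{-303205 + \frac{3}{2} \left(-23096\right)}{-425634 - -572104} = \frac{-303205 - 34644}{-425634 + \left(88 + 492803 + 79213\right)} = - \frac{337849}{-425634 + 572104} = - \frac{337849}{146470}$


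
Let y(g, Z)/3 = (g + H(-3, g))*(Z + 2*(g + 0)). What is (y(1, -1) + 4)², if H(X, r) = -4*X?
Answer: 1849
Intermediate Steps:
y(g, Z) = 3*(12 + g)*(Z + 2*g) (y(g, Z) = 3*((g - 4*(-3))*(Z + 2*(g + 0))) = 3*((g + 12)*(Z + 2*g)) = 3*((12 + g)*(Z + 2*g)) = 3*(12 + g)*(Z + 2*g))
(y(1, -1) + 4)² = ((6*1² + 36*(-1) + 72*1 + 3*(-1)*1) + 4)² = ((6*1 - 36 + 72 - 3) + 4)² = ((6 - 36 + 72 - 3) + 4)² = (39 + 4)² = 43² = 1849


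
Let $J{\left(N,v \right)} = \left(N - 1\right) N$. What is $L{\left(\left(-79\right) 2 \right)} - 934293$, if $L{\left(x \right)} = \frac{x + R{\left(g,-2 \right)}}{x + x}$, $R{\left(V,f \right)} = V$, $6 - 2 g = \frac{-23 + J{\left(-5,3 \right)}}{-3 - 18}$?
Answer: $- \frac{1771418599}{1896} \approx -9.3429 \cdot 10^{5}$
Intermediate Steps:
$J{\left(N,v \right)} = N \left(-1 + N\right)$ ($J{\left(N,v \right)} = \left(-1 + N\right) N = N \left(-1 + N\right)$)
$g = \frac{19}{6}$ ($g = 3 - \frac{\left(-23 - 5 \left(-1 - 5\right)\right) \frac{1}{-3 - 18}}{2} = 3 - \frac{\left(-23 - -30\right) \frac{1}{-21}}{2} = 3 - \frac{\left(-23 + 30\right) \left(- \frac{1}{21}\right)}{2} = 3 - \frac{7 \left(- \frac{1}{21}\right)}{2} = 3 - - \frac{1}{6} = 3 + \frac{1}{6} = \frac{19}{6} \approx 3.1667$)
$L{\left(x \right)} = \frac{\frac{19}{6} + x}{2 x}$ ($L{\left(x \right)} = \frac{x + \frac{19}{6}}{x + x} = \frac{\frac{19}{6} + x}{2 x}$)
$L{\left(\left(-79\right) 2 \right)} - 934293 = \frac{19 + 6 \left(\left(-79\right) 2\right)}{12 \left(\left(-79\right) 2\right)} - 934293 = \frac{19 + 6 \left(-158\right)}{12 \left(-158\right)} - 934293 = \frac{1}{12} \left(- \frac{1}{158}\right) \left(19 - 948\right) - 934293 = \frac{1}{12} \left(- \frac{1}{158}\right) \left(-929\right) - 934293 = \frac{929}{1896} - 934293 = - \frac{1771418599}{1896}$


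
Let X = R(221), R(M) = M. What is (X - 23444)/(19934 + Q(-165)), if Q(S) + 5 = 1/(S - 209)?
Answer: -8685402/7453445 ≈ -1.1653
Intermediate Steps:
Q(S) = -5 + 1/(-209 + S) (Q(S) = -5 + 1/(S - 209) = -5 + 1/(-209 + S))
X = 221
(X - 23444)/(19934 + Q(-165)) = (221 - 23444)/(19934 + (1046 - 5*(-165))/(-209 - 165)) = -23223/(19934 + (1046 + 825)/(-374)) = -23223/(19934 - 1/374*1871) = -23223/(19934 - 1871/374) = -23223/7453445/374 = -23223*374/7453445 = -8685402/7453445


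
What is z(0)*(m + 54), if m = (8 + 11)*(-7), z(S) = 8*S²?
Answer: 0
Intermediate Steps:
m = -133 (m = 19*(-7) = -133)
z(0)*(m + 54) = (8*0²)*(-133 + 54) = (8*0)*(-79) = 0*(-79) = 0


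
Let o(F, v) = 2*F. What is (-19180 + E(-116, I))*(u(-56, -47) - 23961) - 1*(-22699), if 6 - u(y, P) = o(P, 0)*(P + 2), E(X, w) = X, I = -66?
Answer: 543880459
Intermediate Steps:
u(y, P) = 6 - 2*P*(2 + P) (u(y, P) = 6 - 2*P*(P + 2) = 6 - 2*P*(2 + P))
(-19180 + E(-116, I))*(u(-56, -47) - 23961) - 1*(-22699) = (-19180 - 116)*((6 - 4*(-47) - 2*(-47)**2) - 23961) - 1*(-22699) = -19296*((6 + 188 - 2*2209) - 23961) + 22699 = -19296*((6 + 188 - 4418) - 23961) + 22699 = -19296*(-4224 - 23961) + 22699 = -19296*(-28185) + 22699 = 543857760 + 22699 = 543880459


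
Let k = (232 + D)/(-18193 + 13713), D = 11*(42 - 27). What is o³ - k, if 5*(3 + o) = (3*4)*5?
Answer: 3266317/4480 ≈ 729.09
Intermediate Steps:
D = 165 (D = 11*15 = 165)
o = 9 (o = -3 + ((3*4)*5)/5 = -3 + (12*5)/5 = -3 + (⅕)*60 = -3 + 12 = 9)
k = -397/4480 (k = (232 + 165)/(-18193 + 13713) = 397/(-4480) = 397*(-1/4480) = -397/4480 ≈ -0.088616)
o³ - k = 9³ - 1*(-397/4480) = 729 + 397/4480 = 3266317/4480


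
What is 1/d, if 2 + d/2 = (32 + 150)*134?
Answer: 1/48772 ≈ 2.0504e-5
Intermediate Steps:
d = 48772 (d = -4 + 2*((32 + 150)*134) = -4 + 2*(182*134) = -4 + 2*24388 = -4 + 48776 = 48772)
1/d = 1/48772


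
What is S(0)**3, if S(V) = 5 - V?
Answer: 125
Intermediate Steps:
S(0)**3 = (5 - 1*0)**3 = (5 + 0)**3 = 5**3 = 125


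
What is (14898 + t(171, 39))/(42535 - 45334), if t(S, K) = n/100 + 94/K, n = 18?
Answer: -29056151/5458050 ≈ -5.3235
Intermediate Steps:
t(S, K) = 9/50 + 94/K (t(S, K) = 18/100 + 94/K = 18*(1/100) + 94/K = 9/50 + 94/K)
(14898 + t(171, 39))/(42535 - 45334) = (14898 + (9/50 + 94/39))/(42535 - 45334) = (14898 + (9/50 + 94*(1/39)))/(-2799) = (14898 + (9/50 + 94/39))*(-1/2799) = (14898 + 5051/1950)*(-1/2799) = (29056151/1950)*(-1/2799) = -29056151/5458050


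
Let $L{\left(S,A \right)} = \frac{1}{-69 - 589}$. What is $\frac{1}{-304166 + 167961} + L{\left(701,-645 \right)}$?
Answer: $- \frac{136863}{89622890} \approx -0.0015271$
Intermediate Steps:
$L{\left(S,A \right)} = - \frac{1}{658}$ ($L{\left(S,A \right)} = \frac{1}{-658} = - \frac{1}{658}$)
$\frac{1}{-304166 + 167961} + L{\left(701,-645 \right)} = \frac{1}{-304166 + 167961} - \frac{1}{658} = \frac{1}{-136205} - \frac{1}{658} = - \frac{1}{136205} - \frac{1}{658} = - \frac{136863}{89622890}$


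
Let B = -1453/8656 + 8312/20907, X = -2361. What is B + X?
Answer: -427230941311/180970992 ≈ -2360.8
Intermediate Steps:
B = 41570801/180970992 (B = -1453*1/8656 + 8312*(1/20907) = -1453/8656 + 8312/20907 = 41570801/180970992 ≈ 0.22971)
B + X = 41570801/180970992 - 2361 = -427230941311/180970992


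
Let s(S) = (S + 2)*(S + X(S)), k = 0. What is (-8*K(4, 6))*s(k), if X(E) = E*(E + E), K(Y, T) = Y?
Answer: 0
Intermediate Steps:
X(E) = 2*E² (X(E) = E*(2*E) = 2*E²)
s(S) = (2 + S)*(S + 2*S²) (s(S) = (S + 2)*(S + 2*S²) = (2 + S)*(S + 2*S²))
(-8*K(4, 6))*s(k) = (-8*4)*(0*(2 + 2*0² + 5*0)) = -0*(2 + 2*0 + 0) = -0*(2 + 0 + 0) = -0*2 = -32*0 = 0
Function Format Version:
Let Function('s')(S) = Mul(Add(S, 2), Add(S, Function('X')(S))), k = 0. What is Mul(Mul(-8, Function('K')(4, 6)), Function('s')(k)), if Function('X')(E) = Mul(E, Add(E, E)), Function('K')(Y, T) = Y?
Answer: 0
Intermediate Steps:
Function('X')(E) = Mul(2, Pow(E, 2)) (Function('X')(E) = Mul(E, Mul(2, E)) = Mul(2, Pow(E, 2)))
Function('s')(S) = Mul(Add(2, S), Add(S, Mul(2, Pow(S, 2)))) (Function('s')(S) = Mul(Add(S, 2), Add(S, Mul(2, Pow(S, 2)))) = Mul(Add(2, S), Add(S, Mul(2, Pow(S, 2)))))
Mul(Mul(-8, Function('K')(4, 6)), Function('s')(k)) = Mul(Mul(-8, 4), Mul(0, Add(2, Mul(2, Pow(0, 2)), Mul(5, 0)))) = Mul(-32, Mul(0, Add(2, Mul(2, 0), 0))) = Mul(-32, Mul(0, Add(2, 0, 0))) = Mul(-32, Mul(0, 2)) = Mul(-32, 0) = 0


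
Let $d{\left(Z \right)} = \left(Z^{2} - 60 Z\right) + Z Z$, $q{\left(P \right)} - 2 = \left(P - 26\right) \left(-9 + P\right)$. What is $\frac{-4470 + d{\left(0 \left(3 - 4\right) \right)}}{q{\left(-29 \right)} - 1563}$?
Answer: $- \frac{4470}{529} \approx -8.4499$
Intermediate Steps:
$q{\left(P \right)} = 2 + \left(-26 + P\right) \left(-9 + P\right)$ ($q{\left(P \right)} = 2 + \left(P - 26\right) \left(-9 + P\right) = 2 + \left(-26 + P\right) \left(-9 + P\right)$)
$d{\left(Z \right)} = - 60 Z + 2 Z^{2}$ ($d{\left(Z \right)} = \left(Z^{2} - 60 Z\right) + Z^{2} = - 60 Z + 2 Z^{2}$)
$\frac{-4470 + d{\left(0 \left(3 - 4\right) \right)}}{q{\left(-29 \right)} - 1563} = \frac{-4470 + 2 \cdot 0 \left(3 - 4\right) \left(-30 + 0 \left(3 - 4\right)\right)}{\left(236 + \left(-29\right)^{2} - -1015\right) - 1563} = \frac{-4470 + 2 \cdot 0 \left(-1\right) \left(-30 + 0 \left(-1\right)\right)}{\left(236 + 841 + 1015\right) - 1563} = \frac{-4470 + 2 \cdot 0 \left(-30 + 0\right)}{2092 - 1563} = \frac{-4470 + 2 \cdot 0 \left(-30\right)}{529} = \left(-4470 + 0\right) \frac{1}{529} = \left(-4470\right) \frac{1}{529} = - \frac{4470}{529}$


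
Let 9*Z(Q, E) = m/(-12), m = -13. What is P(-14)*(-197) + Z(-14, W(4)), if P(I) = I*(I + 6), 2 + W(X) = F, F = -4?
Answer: -2382899/108 ≈ -22064.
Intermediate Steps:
W(X) = -6 (W(X) = -2 - 4 = -6)
Z(Q, E) = 13/108 (Z(Q, E) = (-13/(-12))/9 = (-13*(-1/12))/9 = (⅑)*(13/12) = 13/108)
P(I) = I*(6 + I)
P(-14)*(-197) + Z(-14, W(4)) = -14*(6 - 14)*(-197) + 13/108 = -14*(-8)*(-197) + 13/108 = 112*(-197) + 13/108 = -22064 + 13/108 = -2382899/108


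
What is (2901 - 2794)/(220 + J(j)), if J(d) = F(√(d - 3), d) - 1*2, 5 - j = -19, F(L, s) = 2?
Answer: 107/220 ≈ 0.48636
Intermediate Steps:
j = 24 (j = 5 - 1*(-19) = 5 + 19 = 24)
J(d) = 0 (J(d) = 2 - 1*2 = 2 - 2 = 0)
(2901 - 2794)/(220 + J(j)) = (2901 - 2794)/(220 + 0) = 107/220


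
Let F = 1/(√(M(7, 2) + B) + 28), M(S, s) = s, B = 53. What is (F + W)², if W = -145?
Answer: 11167628384/531441 + 211354*√55/531441 ≈ 21017.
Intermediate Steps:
F = 1/(28 + √55) (F = 1/(√(2 + 53) + 28) = 1/(√55 + 28) = 1/(28 + √55) ≈ 0.028236)
(F + W)² = ((28/729 - √55/729) - 145)² = (-105677/729 - √55/729)²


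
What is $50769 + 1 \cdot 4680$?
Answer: $55449$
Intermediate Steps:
$50769 + 1 \cdot 4680 = 50769 + 4680 = 55449$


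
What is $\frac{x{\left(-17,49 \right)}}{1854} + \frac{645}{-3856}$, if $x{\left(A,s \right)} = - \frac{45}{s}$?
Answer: $- \frac{3264955}{19461232} \approx -0.16777$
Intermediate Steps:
$\frac{x{\left(-17,49 \right)}}{1854} + \frac{645}{-3856} = \frac{\left(-45\right) \frac{1}{49}}{1854} + \frac{645}{-3856} = \left(-45\right) \frac{1}{49} \cdot \frac{1}{1854} + 645 \left(- \frac{1}{3856}\right) = \left(- \frac{45}{49}\right) \frac{1}{1854} - \frac{645}{3856} = - \frac{5}{10094} - \frac{645}{3856} = - \frac{3264955}{19461232}$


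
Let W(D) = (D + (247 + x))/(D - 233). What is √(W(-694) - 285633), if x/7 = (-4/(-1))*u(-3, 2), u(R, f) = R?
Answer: 2*I*√757568605/103 ≈ 534.45*I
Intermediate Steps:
x = -84 (x = 7*(-4/(-1)*(-3)) = 7*(-4*(-1)*(-3)) = 7*(4*(-3)) = 7*(-12) = -84)
W(D) = (163 + D)/(-233 + D) (W(D) = (D + (247 - 84))/(D - 233) = (D + 163)/(-233 + D) = (163 + D)/(-233 + D))
√(W(-694) - 285633) = √((163 - 694)/(-233 - 694) - 285633) = √(-531/(-927) - 285633) = √(-1/927*(-531) - 285633) = √(59/103 - 285633) = √(-29420140/103) = 2*I*√757568605/103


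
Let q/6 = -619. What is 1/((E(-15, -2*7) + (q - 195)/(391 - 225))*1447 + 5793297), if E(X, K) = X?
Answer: 166/952427949 ≈ 1.7429e-7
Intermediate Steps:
q = -3714 (q = 6*(-619) = -3714)
1/((E(-15, -2*7) + (q - 195)/(391 - 225))*1447 + 5793297) = 1/((-15 + (-3714 - 195)/(391 - 225))*1447 + 5793297) = 1/((-15 - 3909/166)*1447 + 5793297) = 1/(-6399/166*1447 + 5793297) = 1/(-9259353/166 + 5793297) = 1/(952427949/166) = 166/952427949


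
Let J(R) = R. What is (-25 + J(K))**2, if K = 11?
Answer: 196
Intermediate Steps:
(-25 + J(K))**2 = (-25 + 11)**2 = (-14)**2 = 196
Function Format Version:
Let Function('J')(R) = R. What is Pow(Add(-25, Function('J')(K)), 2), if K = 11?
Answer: 196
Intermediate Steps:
Pow(Add(-25, Function('J')(K)), 2) = Pow(Add(-25, 11), 2) = Pow(-14, 2) = 196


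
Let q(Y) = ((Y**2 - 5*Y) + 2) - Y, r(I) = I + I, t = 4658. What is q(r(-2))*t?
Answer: 195636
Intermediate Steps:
r(I) = 2*I
q(Y) = 2 + Y**2 - 6*Y (q(Y) = (2 + Y**2 - 5*Y) - Y = 2 + Y**2 - 6*Y)
q(r(-2))*t = (2 + (2*(-2))**2 - 12*(-2))*4658 = (2 + (-4)**2 - 6*(-4))*4658 = (2 + 16 + 24)*4658 = 42*4658 = 195636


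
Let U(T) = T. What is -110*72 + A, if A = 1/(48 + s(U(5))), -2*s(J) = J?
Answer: -720718/91 ≈ -7920.0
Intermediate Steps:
s(J) = -J/2
A = 2/91 (A = 1/(48 - ½*5) = 1/(48 - 5/2) = 1/(91/2) = 2/91 ≈ 0.021978)
-110*72 + A = -110*72 + 2/91 = -7920 + 2/91 = -720718/91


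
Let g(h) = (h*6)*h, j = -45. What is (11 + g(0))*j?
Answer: -495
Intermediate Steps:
g(h) = 6*h**2 (g(h) = (6*h)*h = 6*h**2)
(11 + g(0))*j = (11 + 6*0**2)*(-45) = (11 + 6*0)*(-45) = (11 + 0)*(-45) = 11*(-45) = -495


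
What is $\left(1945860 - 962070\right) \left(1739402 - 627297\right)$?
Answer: $1094077777950$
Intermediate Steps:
$\left(1945860 - 962070\right) \left(1739402 - 627297\right) = 983790 \left(1739402 + \left(-2476699 + 1849402\right)\right) = 983790 \left(1739402 - 627297\right) = 983790 \cdot 1112105 = 1094077777950$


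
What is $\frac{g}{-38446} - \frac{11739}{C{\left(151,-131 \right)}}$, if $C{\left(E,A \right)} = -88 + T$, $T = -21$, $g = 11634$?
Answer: $\frac{225024744}{2095307} \approx 107.39$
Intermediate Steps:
$C{\left(E,A \right)} = -109$ ($C{\left(E,A \right)} = -88 - 21 = -109$)
$\frac{g}{-38446} - \frac{11739}{C{\left(151,-131 \right)}} = \frac{11634}{-38446} - \frac{11739}{-109} = 11634 \left(- \frac{1}{38446}\right) - - \frac{11739}{109} = - \frac{5817}{19223} + \frac{11739}{109} = \frac{225024744}{2095307}$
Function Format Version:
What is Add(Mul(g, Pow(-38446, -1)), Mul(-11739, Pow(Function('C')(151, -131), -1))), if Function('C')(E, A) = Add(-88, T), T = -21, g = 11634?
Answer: Rational(225024744, 2095307) ≈ 107.39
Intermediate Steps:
Function('C')(E, A) = -109 (Function('C')(E, A) = Add(-88, -21) = -109)
Add(Mul(g, Pow(-38446, -1)), Mul(-11739, Pow(Function('C')(151, -131), -1))) = Add(Mul(11634, Pow(-38446, -1)), Mul(-11739, Pow(-109, -1))) = Add(Mul(11634, Rational(-1, 38446)), Mul(-11739, Rational(-1, 109))) = Add(Rational(-5817, 19223), Rational(11739, 109)) = Rational(225024744, 2095307)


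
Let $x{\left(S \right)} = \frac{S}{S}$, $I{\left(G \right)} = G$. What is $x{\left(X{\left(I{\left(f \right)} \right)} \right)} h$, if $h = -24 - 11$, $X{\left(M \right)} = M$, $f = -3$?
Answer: $-35$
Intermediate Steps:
$h = -35$ ($h = -24 - 11 = -35$)
$x{\left(S \right)} = 1$
$x{\left(X{\left(I{\left(f \right)} \right)} \right)} h = 1 \left(-35\right) = -35$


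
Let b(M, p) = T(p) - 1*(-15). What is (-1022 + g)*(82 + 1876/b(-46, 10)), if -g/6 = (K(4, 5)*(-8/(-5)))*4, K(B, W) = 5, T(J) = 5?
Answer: -1067106/5 ≈ -2.1342e+5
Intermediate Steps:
b(M, p) = 20 (b(M, p) = 5 - 1*(-15) = 5 + 15 = 20)
g = -192 (g = -6*5*(-8/(-5))*4 = -6*5*(-8*(-1/5))*4 = -6*5*(8/5)*4 = -48*4 = -6*32 = -192)
(-1022 + g)*(82 + 1876/b(-46, 10)) = (-1022 - 192)*(82 + 1876/20) = -1214*(82 + 1876*(1/20)) = -1214*(82 + 469/5) = -1214*879/5 = -1067106/5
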